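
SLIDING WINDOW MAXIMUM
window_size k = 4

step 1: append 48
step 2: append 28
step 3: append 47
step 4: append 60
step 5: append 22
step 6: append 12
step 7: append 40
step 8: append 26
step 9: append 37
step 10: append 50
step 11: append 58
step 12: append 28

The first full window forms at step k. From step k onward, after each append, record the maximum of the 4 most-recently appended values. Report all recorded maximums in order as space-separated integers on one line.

step 1: append 48 -> window=[48] (not full yet)
step 2: append 28 -> window=[48, 28] (not full yet)
step 3: append 47 -> window=[48, 28, 47] (not full yet)
step 4: append 60 -> window=[48, 28, 47, 60] -> max=60
step 5: append 22 -> window=[28, 47, 60, 22] -> max=60
step 6: append 12 -> window=[47, 60, 22, 12] -> max=60
step 7: append 40 -> window=[60, 22, 12, 40] -> max=60
step 8: append 26 -> window=[22, 12, 40, 26] -> max=40
step 9: append 37 -> window=[12, 40, 26, 37] -> max=40
step 10: append 50 -> window=[40, 26, 37, 50] -> max=50
step 11: append 58 -> window=[26, 37, 50, 58] -> max=58
step 12: append 28 -> window=[37, 50, 58, 28] -> max=58

Answer: 60 60 60 60 40 40 50 58 58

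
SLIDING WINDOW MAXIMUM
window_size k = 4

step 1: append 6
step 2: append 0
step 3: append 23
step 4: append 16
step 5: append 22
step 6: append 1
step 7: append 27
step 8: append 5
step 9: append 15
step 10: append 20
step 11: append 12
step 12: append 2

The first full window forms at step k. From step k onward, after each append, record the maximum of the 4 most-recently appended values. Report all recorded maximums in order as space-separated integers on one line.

Answer: 23 23 23 27 27 27 27 20 20

Derivation:
step 1: append 6 -> window=[6] (not full yet)
step 2: append 0 -> window=[6, 0] (not full yet)
step 3: append 23 -> window=[6, 0, 23] (not full yet)
step 4: append 16 -> window=[6, 0, 23, 16] -> max=23
step 5: append 22 -> window=[0, 23, 16, 22] -> max=23
step 6: append 1 -> window=[23, 16, 22, 1] -> max=23
step 7: append 27 -> window=[16, 22, 1, 27] -> max=27
step 8: append 5 -> window=[22, 1, 27, 5] -> max=27
step 9: append 15 -> window=[1, 27, 5, 15] -> max=27
step 10: append 20 -> window=[27, 5, 15, 20] -> max=27
step 11: append 12 -> window=[5, 15, 20, 12] -> max=20
step 12: append 2 -> window=[15, 20, 12, 2] -> max=20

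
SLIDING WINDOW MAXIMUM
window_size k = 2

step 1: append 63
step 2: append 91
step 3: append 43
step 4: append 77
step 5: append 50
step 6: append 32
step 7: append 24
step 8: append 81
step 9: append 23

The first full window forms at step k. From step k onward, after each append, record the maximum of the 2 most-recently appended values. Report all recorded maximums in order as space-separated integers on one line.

Answer: 91 91 77 77 50 32 81 81

Derivation:
step 1: append 63 -> window=[63] (not full yet)
step 2: append 91 -> window=[63, 91] -> max=91
step 3: append 43 -> window=[91, 43] -> max=91
step 4: append 77 -> window=[43, 77] -> max=77
step 5: append 50 -> window=[77, 50] -> max=77
step 6: append 32 -> window=[50, 32] -> max=50
step 7: append 24 -> window=[32, 24] -> max=32
step 8: append 81 -> window=[24, 81] -> max=81
step 9: append 23 -> window=[81, 23] -> max=81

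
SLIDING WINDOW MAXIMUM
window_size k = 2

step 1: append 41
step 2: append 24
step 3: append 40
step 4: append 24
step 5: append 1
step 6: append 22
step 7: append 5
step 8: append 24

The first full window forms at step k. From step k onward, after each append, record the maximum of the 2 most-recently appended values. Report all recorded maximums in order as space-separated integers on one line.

step 1: append 41 -> window=[41] (not full yet)
step 2: append 24 -> window=[41, 24] -> max=41
step 3: append 40 -> window=[24, 40] -> max=40
step 4: append 24 -> window=[40, 24] -> max=40
step 5: append 1 -> window=[24, 1] -> max=24
step 6: append 22 -> window=[1, 22] -> max=22
step 7: append 5 -> window=[22, 5] -> max=22
step 8: append 24 -> window=[5, 24] -> max=24

Answer: 41 40 40 24 22 22 24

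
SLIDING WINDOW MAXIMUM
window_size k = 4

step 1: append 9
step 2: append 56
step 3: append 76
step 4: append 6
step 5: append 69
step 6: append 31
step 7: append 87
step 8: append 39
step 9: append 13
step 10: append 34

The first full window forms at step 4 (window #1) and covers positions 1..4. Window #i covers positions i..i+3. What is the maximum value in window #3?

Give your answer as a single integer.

Answer: 76

Derivation:
step 1: append 9 -> window=[9] (not full yet)
step 2: append 56 -> window=[9, 56] (not full yet)
step 3: append 76 -> window=[9, 56, 76] (not full yet)
step 4: append 6 -> window=[9, 56, 76, 6] -> max=76
step 5: append 69 -> window=[56, 76, 6, 69] -> max=76
step 6: append 31 -> window=[76, 6, 69, 31] -> max=76
Window #3 max = 76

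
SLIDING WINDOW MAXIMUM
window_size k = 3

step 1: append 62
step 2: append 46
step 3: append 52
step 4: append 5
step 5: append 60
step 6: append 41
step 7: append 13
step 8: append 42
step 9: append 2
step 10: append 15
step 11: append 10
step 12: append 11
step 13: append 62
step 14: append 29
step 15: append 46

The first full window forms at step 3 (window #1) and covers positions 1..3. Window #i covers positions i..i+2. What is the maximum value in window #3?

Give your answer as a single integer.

Answer: 60

Derivation:
step 1: append 62 -> window=[62] (not full yet)
step 2: append 46 -> window=[62, 46] (not full yet)
step 3: append 52 -> window=[62, 46, 52] -> max=62
step 4: append 5 -> window=[46, 52, 5] -> max=52
step 5: append 60 -> window=[52, 5, 60] -> max=60
Window #3 max = 60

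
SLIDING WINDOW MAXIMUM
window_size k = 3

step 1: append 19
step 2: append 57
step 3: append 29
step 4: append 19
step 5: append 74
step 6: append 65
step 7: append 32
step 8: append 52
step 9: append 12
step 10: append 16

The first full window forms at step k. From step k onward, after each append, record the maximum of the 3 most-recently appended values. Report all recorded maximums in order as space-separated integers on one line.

Answer: 57 57 74 74 74 65 52 52

Derivation:
step 1: append 19 -> window=[19] (not full yet)
step 2: append 57 -> window=[19, 57] (not full yet)
step 3: append 29 -> window=[19, 57, 29] -> max=57
step 4: append 19 -> window=[57, 29, 19] -> max=57
step 5: append 74 -> window=[29, 19, 74] -> max=74
step 6: append 65 -> window=[19, 74, 65] -> max=74
step 7: append 32 -> window=[74, 65, 32] -> max=74
step 8: append 52 -> window=[65, 32, 52] -> max=65
step 9: append 12 -> window=[32, 52, 12] -> max=52
step 10: append 16 -> window=[52, 12, 16] -> max=52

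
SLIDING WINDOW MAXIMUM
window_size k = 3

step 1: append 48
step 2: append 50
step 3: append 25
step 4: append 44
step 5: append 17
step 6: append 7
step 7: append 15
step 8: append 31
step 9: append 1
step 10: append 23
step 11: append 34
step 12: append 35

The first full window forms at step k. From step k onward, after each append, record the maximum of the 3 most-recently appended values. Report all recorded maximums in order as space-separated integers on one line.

step 1: append 48 -> window=[48] (not full yet)
step 2: append 50 -> window=[48, 50] (not full yet)
step 3: append 25 -> window=[48, 50, 25] -> max=50
step 4: append 44 -> window=[50, 25, 44] -> max=50
step 5: append 17 -> window=[25, 44, 17] -> max=44
step 6: append 7 -> window=[44, 17, 7] -> max=44
step 7: append 15 -> window=[17, 7, 15] -> max=17
step 8: append 31 -> window=[7, 15, 31] -> max=31
step 9: append 1 -> window=[15, 31, 1] -> max=31
step 10: append 23 -> window=[31, 1, 23] -> max=31
step 11: append 34 -> window=[1, 23, 34] -> max=34
step 12: append 35 -> window=[23, 34, 35] -> max=35

Answer: 50 50 44 44 17 31 31 31 34 35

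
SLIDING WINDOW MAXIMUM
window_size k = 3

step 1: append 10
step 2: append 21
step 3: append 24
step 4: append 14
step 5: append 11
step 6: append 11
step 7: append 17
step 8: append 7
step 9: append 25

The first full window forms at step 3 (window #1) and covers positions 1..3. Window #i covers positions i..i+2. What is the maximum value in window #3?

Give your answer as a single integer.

step 1: append 10 -> window=[10] (not full yet)
step 2: append 21 -> window=[10, 21] (not full yet)
step 3: append 24 -> window=[10, 21, 24] -> max=24
step 4: append 14 -> window=[21, 24, 14] -> max=24
step 5: append 11 -> window=[24, 14, 11] -> max=24
Window #3 max = 24

Answer: 24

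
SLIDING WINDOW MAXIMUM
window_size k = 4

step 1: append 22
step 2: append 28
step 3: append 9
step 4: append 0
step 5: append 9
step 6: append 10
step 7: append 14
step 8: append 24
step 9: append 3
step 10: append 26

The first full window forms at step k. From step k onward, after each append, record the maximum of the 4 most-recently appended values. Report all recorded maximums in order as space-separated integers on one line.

step 1: append 22 -> window=[22] (not full yet)
step 2: append 28 -> window=[22, 28] (not full yet)
step 3: append 9 -> window=[22, 28, 9] (not full yet)
step 4: append 0 -> window=[22, 28, 9, 0] -> max=28
step 5: append 9 -> window=[28, 9, 0, 9] -> max=28
step 6: append 10 -> window=[9, 0, 9, 10] -> max=10
step 7: append 14 -> window=[0, 9, 10, 14] -> max=14
step 8: append 24 -> window=[9, 10, 14, 24] -> max=24
step 9: append 3 -> window=[10, 14, 24, 3] -> max=24
step 10: append 26 -> window=[14, 24, 3, 26] -> max=26

Answer: 28 28 10 14 24 24 26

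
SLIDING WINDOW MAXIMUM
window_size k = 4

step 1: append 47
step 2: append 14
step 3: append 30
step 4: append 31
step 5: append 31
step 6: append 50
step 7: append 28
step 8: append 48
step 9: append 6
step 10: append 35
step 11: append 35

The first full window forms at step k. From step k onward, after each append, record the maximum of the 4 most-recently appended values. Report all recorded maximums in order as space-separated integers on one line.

Answer: 47 31 50 50 50 50 48 48

Derivation:
step 1: append 47 -> window=[47] (not full yet)
step 2: append 14 -> window=[47, 14] (not full yet)
step 3: append 30 -> window=[47, 14, 30] (not full yet)
step 4: append 31 -> window=[47, 14, 30, 31] -> max=47
step 5: append 31 -> window=[14, 30, 31, 31] -> max=31
step 6: append 50 -> window=[30, 31, 31, 50] -> max=50
step 7: append 28 -> window=[31, 31, 50, 28] -> max=50
step 8: append 48 -> window=[31, 50, 28, 48] -> max=50
step 9: append 6 -> window=[50, 28, 48, 6] -> max=50
step 10: append 35 -> window=[28, 48, 6, 35] -> max=48
step 11: append 35 -> window=[48, 6, 35, 35] -> max=48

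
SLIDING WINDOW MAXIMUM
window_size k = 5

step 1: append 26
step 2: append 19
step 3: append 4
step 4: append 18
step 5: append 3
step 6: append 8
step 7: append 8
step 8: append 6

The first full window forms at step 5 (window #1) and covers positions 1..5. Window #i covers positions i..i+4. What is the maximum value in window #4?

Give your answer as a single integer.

step 1: append 26 -> window=[26] (not full yet)
step 2: append 19 -> window=[26, 19] (not full yet)
step 3: append 4 -> window=[26, 19, 4] (not full yet)
step 4: append 18 -> window=[26, 19, 4, 18] (not full yet)
step 5: append 3 -> window=[26, 19, 4, 18, 3] -> max=26
step 6: append 8 -> window=[19, 4, 18, 3, 8] -> max=19
step 7: append 8 -> window=[4, 18, 3, 8, 8] -> max=18
step 8: append 6 -> window=[18, 3, 8, 8, 6] -> max=18
Window #4 max = 18

Answer: 18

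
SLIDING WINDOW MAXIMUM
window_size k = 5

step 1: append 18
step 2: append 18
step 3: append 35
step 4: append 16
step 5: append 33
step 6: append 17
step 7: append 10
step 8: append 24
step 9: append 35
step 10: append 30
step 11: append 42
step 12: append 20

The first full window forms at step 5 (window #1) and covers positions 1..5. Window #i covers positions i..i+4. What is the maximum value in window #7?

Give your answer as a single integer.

Answer: 42

Derivation:
step 1: append 18 -> window=[18] (not full yet)
step 2: append 18 -> window=[18, 18] (not full yet)
step 3: append 35 -> window=[18, 18, 35] (not full yet)
step 4: append 16 -> window=[18, 18, 35, 16] (not full yet)
step 5: append 33 -> window=[18, 18, 35, 16, 33] -> max=35
step 6: append 17 -> window=[18, 35, 16, 33, 17] -> max=35
step 7: append 10 -> window=[35, 16, 33, 17, 10] -> max=35
step 8: append 24 -> window=[16, 33, 17, 10, 24] -> max=33
step 9: append 35 -> window=[33, 17, 10, 24, 35] -> max=35
step 10: append 30 -> window=[17, 10, 24, 35, 30] -> max=35
step 11: append 42 -> window=[10, 24, 35, 30, 42] -> max=42
Window #7 max = 42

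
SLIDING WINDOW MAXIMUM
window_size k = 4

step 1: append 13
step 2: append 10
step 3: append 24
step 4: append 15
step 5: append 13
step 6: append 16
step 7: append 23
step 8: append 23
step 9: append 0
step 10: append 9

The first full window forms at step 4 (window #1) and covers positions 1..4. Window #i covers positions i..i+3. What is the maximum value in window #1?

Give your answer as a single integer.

step 1: append 13 -> window=[13] (not full yet)
step 2: append 10 -> window=[13, 10] (not full yet)
step 3: append 24 -> window=[13, 10, 24] (not full yet)
step 4: append 15 -> window=[13, 10, 24, 15] -> max=24
Window #1 max = 24

Answer: 24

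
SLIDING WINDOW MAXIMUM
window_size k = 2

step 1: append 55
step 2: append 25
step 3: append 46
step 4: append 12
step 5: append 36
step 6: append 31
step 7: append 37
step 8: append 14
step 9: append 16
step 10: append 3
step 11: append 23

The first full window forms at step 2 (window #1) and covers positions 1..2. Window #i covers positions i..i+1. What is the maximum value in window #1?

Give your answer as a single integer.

step 1: append 55 -> window=[55] (not full yet)
step 2: append 25 -> window=[55, 25] -> max=55
Window #1 max = 55

Answer: 55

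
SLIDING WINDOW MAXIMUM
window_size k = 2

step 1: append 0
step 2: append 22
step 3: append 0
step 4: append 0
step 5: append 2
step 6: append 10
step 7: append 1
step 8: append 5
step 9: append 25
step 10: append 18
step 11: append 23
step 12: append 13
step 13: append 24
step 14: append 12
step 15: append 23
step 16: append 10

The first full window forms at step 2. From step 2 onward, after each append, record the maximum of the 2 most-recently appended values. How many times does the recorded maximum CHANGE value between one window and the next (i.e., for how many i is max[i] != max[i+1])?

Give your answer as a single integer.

step 1: append 0 -> window=[0] (not full yet)
step 2: append 22 -> window=[0, 22] -> max=22
step 3: append 0 -> window=[22, 0] -> max=22
step 4: append 0 -> window=[0, 0] -> max=0
step 5: append 2 -> window=[0, 2] -> max=2
step 6: append 10 -> window=[2, 10] -> max=10
step 7: append 1 -> window=[10, 1] -> max=10
step 8: append 5 -> window=[1, 5] -> max=5
step 9: append 25 -> window=[5, 25] -> max=25
step 10: append 18 -> window=[25, 18] -> max=25
step 11: append 23 -> window=[18, 23] -> max=23
step 12: append 13 -> window=[23, 13] -> max=23
step 13: append 24 -> window=[13, 24] -> max=24
step 14: append 12 -> window=[24, 12] -> max=24
step 15: append 23 -> window=[12, 23] -> max=23
step 16: append 10 -> window=[23, 10] -> max=23
Recorded maximums: 22 22 0 2 10 10 5 25 25 23 23 24 24 23 23
Changes between consecutive maximums: 8

Answer: 8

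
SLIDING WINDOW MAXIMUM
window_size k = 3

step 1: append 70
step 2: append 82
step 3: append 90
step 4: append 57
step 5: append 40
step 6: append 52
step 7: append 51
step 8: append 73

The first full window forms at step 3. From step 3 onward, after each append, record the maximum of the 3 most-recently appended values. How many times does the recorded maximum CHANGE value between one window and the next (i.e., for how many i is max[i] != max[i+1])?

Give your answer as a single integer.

Answer: 3

Derivation:
step 1: append 70 -> window=[70] (not full yet)
step 2: append 82 -> window=[70, 82] (not full yet)
step 3: append 90 -> window=[70, 82, 90] -> max=90
step 4: append 57 -> window=[82, 90, 57] -> max=90
step 5: append 40 -> window=[90, 57, 40] -> max=90
step 6: append 52 -> window=[57, 40, 52] -> max=57
step 7: append 51 -> window=[40, 52, 51] -> max=52
step 8: append 73 -> window=[52, 51, 73] -> max=73
Recorded maximums: 90 90 90 57 52 73
Changes between consecutive maximums: 3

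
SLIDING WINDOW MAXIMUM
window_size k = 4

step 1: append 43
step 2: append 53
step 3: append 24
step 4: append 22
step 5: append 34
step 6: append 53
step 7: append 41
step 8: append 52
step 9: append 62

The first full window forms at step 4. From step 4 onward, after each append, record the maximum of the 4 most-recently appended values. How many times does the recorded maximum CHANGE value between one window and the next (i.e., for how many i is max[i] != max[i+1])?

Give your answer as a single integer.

step 1: append 43 -> window=[43] (not full yet)
step 2: append 53 -> window=[43, 53] (not full yet)
step 3: append 24 -> window=[43, 53, 24] (not full yet)
step 4: append 22 -> window=[43, 53, 24, 22] -> max=53
step 5: append 34 -> window=[53, 24, 22, 34] -> max=53
step 6: append 53 -> window=[24, 22, 34, 53] -> max=53
step 7: append 41 -> window=[22, 34, 53, 41] -> max=53
step 8: append 52 -> window=[34, 53, 41, 52] -> max=53
step 9: append 62 -> window=[53, 41, 52, 62] -> max=62
Recorded maximums: 53 53 53 53 53 62
Changes between consecutive maximums: 1

Answer: 1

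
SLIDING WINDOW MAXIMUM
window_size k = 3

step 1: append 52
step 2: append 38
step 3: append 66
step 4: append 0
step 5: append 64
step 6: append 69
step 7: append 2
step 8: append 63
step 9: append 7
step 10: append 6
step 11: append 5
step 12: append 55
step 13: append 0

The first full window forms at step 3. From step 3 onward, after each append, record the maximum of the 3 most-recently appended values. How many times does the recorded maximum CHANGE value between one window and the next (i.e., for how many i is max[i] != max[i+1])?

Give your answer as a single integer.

step 1: append 52 -> window=[52] (not full yet)
step 2: append 38 -> window=[52, 38] (not full yet)
step 3: append 66 -> window=[52, 38, 66] -> max=66
step 4: append 0 -> window=[38, 66, 0] -> max=66
step 5: append 64 -> window=[66, 0, 64] -> max=66
step 6: append 69 -> window=[0, 64, 69] -> max=69
step 7: append 2 -> window=[64, 69, 2] -> max=69
step 8: append 63 -> window=[69, 2, 63] -> max=69
step 9: append 7 -> window=[2, 63, 7] -> max=63
step 10: append 6 -> window=[63, 7, 6] -> max=63
step 11: append 5 -> window=[7, 6, 5] -> max=7
step 12: append 55 -> window=[6, 5, 55] -> max=55
step 13: append 0 -> window=[5, 55, 0] -> max=55
Recorded maximums: 66 66 66 69 69 69 63 63 7 55 55
Changes between consecutive maximums: 4

Answer: 4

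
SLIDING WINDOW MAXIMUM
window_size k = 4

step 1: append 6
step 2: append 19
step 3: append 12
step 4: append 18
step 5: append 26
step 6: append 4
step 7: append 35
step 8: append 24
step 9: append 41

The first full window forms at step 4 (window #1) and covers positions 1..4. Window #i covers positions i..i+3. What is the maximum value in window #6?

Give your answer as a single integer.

step 1: append 6 -> window=[6] (not full yet)
step 2: append 19 -> window=[6, 19] (not full yet)
step 3: append 12 -> window=[6, 19, 12] (not full yet)
step 4: append 18 -> window=[6, 19, 12, 18] -> max=19
step 5: append 26 -> window=[19, 12, 18, 26] -> max=26
step 6: append 4 -> window=[12, 18, 26, 4] -> max=26
step 7: append 35 -> window=[18, 26, 4, 35] -> max=35
step 8: append 24 -> window=[26, 4, 35, 24] -> max=35
step 9: append 41 -> window=[4, 35, 24, 41] -> max=41
Window #6 max = 41

Answer: 41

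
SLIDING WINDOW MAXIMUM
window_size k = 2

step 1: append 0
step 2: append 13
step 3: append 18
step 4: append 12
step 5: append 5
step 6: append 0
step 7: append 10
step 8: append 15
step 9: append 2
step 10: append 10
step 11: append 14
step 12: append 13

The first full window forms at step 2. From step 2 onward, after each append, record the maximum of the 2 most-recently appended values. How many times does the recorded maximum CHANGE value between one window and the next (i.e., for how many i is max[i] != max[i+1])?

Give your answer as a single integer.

step 1: append 0 -> window=[0] (not full yet)
step 2: append 13 -> window=[0, 13] -> max=13
step 3: append 18 -> window=[13, 18] -> max=18
step 4: append 12 -> window=[18, 12] -> max=18
step 5: append 5 -> window=[12, 5] -> max=12
step 6: append 0 -> window=[5, 0] -> max=5
step 7: append 10 -> window=[0, 10] -> max=10
step 8: append 15 -> window=[10, 15] -> max=15
step 9: append 2 -> window=[15, 2] -> max=15
step 10: append 10 -> window=[2, 10] -> max=10
step 11: append 14 -> window=[10, 14] -> max=14
step 12: append 13 -> window=[14, 13] -> max=14
Recorded maximums: 13 18 18 12 5 10 15 15 10 14 14
Changes between consecutive maximums: 7

Answer: 7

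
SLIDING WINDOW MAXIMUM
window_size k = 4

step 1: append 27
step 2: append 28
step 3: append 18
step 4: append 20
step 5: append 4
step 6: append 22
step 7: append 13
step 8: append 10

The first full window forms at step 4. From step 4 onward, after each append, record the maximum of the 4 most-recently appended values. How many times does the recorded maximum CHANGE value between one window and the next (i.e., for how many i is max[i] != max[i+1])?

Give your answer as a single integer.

step 1: append 27 -> window=[27] (not full yet)
step 2: append 28 -> window=[27, 28] (not full yet)
step 3: append 18 -> window=[27, 28, 18] (not full yet)
step 4: append 20 -> window=[27, 28, 18, 20] -> max=28
step 5: append 4 -> window=[28, 18, 20, 4] -> max=28
step 6: append 22 -> window=[18, 20, 4, 22] -> max=22
step 7: append 13 -> window=[20, 4, 22, 13] -> max=22
step 8: append 10 -> window=[4, 22, 13, 10] -> max=22
Recorded maximums: 28 28 22 22 22
Changes between consecutive maximums: 1

Answer: 1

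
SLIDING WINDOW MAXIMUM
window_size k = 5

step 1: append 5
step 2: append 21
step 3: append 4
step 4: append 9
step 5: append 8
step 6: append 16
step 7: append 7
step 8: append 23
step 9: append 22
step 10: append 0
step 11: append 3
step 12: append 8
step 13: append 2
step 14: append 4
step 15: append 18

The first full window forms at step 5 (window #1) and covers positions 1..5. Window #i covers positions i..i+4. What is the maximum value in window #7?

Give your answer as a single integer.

Answer: 23

Derivation:
step 1: append 5 -> window=[5] (not full yet)
step 2: append 21 -> window=[5, 21] (not full yet)
step 3: append 4 -> window=[5, 21, 4] (not full yet)
step 4: append 9 -> window=[5, 21, 4, 9] (not full yet)
step 5: append 8 -> window=[5, 21, 4, 9, 8] -> max=21
step 6: append 16 -> window=[21, 4, 9, 8, 16] -> max=21
step 7: append 7 -> window=[4, 9, 8, 16, 7] -> max=16
step 8: append 23 -> window=[9, 8, 16, 7, 23] -> max=23
step 9: append 22 -> window=[8, 16, 7, 23, 22] -> max=23
step 10: append 0 -> window=[16, 7, 23, 22, 0] -> max=23
step 11: append 3 -> window=[7, 23, 22, 0, 3] -> max=23
Window #7 max = 23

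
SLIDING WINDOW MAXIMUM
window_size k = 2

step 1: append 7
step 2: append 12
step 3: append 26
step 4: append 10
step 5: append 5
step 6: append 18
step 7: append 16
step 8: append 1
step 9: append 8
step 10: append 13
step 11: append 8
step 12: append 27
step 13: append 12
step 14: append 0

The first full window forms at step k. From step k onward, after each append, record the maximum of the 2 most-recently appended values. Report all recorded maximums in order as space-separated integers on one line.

Answer: 12 26 26 10 18 18 16 8 13 13 27 27 12

Derivation:
step 1: append 7 -> window=[7] (not full yet)
step 2: append 12 -> window=[7, 12] -> max=12
step 3: append 26 -> window=[12, 26] -> max=26
step 4: append 10 -> window=[26, 10] -> max=26
step 5: append 5 -> window=[10, 5] -> max=10
step 6: append 18 -> window=[5, 18] -> max=18
step 7: append 16 -> window=[18, 16] -> max=18
step 8: append 1 -> window=[16, 1] -> max=16
step 9: append 8 -> window=[1, 8] -> max=8
step 10: append 13 -> window=[8, 13] -> max=13
step 11: append 8 -> window=[13, 8] -> max=13
step 12: append 27 -> window=[8, 27] -> max=27
step 13: append 12 -> window=[27, 12] -> max=27
step 14: append 0 -> window=[12, 0] -> max=12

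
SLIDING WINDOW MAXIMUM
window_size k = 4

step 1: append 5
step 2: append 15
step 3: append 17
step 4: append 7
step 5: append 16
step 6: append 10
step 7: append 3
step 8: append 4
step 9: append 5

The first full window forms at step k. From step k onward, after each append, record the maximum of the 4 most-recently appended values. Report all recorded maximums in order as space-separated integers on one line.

Answer: 17 17 17 16 16 10

Derivation:
step 1: append 5 -> window=[5] (not full yet)
step 2: append 15 -> window=[5, 15] (not full yet)
step 3: append 17 -> window=[5, 15, 17] (not full yet)
step 4: append 7 -> window=[5, 15, 17, 7] -> max=17
step 5: append 16 -> window=[15, 17, 7, 16] -> max=17
step 6: append 10 -> window=[17, 7, 16, 10] -> max=17
step 7: append 3 -> window=[7, 16, 10, 3] -> max=16
step 8: append 4 -> window=[16, 10, 3, 4] -> max=16
step 9: append 5 -> window=[10, 3, 4, 5] -> max=10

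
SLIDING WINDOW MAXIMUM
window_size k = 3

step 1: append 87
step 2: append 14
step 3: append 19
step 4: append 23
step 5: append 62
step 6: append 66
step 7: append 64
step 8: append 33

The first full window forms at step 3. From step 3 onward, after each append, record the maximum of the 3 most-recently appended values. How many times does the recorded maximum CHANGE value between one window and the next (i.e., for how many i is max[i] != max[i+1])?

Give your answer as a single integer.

Answer: 3

Derivation:
step 1: append 87 -> window=[87] (not full yet)
step 2: append 14 -> window=[87, 14] (not full yet)
step 3: append 19 -> window=[87, 14, 19] -> max=87
step 4: append 23 -> window=[14, 19, 23] -> max=23
step 5: append 62 -> window=[19, 23, 62] -> max=62
step 6: append 66 -> window=[23, 62, 66] -> max=66
step 7: append 64 -> window=[62, 66, 64] -> max=66
step 8: append 33 -> window=[66, 64, 33] -> max=66
Recorded maximums: 87 23 62 66 66 66
Changes between consecutive maximums: 3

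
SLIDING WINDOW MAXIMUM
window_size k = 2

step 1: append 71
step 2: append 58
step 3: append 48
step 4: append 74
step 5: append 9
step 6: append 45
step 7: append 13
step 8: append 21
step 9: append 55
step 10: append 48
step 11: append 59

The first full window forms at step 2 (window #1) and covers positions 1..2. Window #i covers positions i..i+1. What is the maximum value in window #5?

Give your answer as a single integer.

Answer: 45

Derivation:
step 1: append 71 -> window=[71] (not full yet)
step 2: append 58 -> window=[71, 58] -> max=71
step 3: append 48 -> window=[58, 48] -> max=58
step 4: append 74 -> window=[48, 74] -> max=74
step 5: append 9 -> window=[74, 9] -> max=74
step 6: append 45 -> window=[9, 45] -> max=45
Window #5 max = 45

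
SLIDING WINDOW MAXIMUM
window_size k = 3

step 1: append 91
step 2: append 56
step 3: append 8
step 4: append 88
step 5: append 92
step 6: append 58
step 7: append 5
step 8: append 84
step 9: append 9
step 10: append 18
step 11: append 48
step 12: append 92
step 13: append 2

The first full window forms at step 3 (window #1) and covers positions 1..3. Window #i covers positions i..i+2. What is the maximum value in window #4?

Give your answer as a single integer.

step 1: append 91 -> window=[91] (not full yet)
step 2: append 56 -> window=[91, 56] (not full yet)
step 3: append 8 -> window=[91, 56, 8] -> max=91
step 4: append 88 -> window=[56, 8, 88] -> max=88
step 5: append 92 -> window=[8, 88, 92] -> max=92
step 6: append 58 -> window=[88, 92, 58] -> max=92
Window #4 max = 92

Answer: 92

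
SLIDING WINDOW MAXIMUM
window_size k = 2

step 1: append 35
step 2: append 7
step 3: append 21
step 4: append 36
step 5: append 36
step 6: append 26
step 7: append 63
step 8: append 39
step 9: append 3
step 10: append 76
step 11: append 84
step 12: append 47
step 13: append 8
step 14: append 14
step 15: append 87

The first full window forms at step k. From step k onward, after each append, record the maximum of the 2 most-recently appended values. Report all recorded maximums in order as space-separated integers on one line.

step 1: append 35 -> window=[35] (not full yet)
step 2: append 7 -> window=[35, 7] -> max=35
step 3: append 21 -> window=[7, 21] -> max=21
step 4: append 36 -> window=[21, 36] -> max=36
step 5: append 36 -> window=[36, 36] -> max=36
step 6: append 26 -> window=[36, 26] -> max=36
step 7: append 63 -> window=[26, 63] -> max=63
step 8: append 39 -> window=[63, 39] -> max=63
step 9: append 3 -> window=[39, 3] -> max=39
step 10: append 76 -> window=[3, 76] -> max=76
step 11: append 84 -> window=[76, 84] -> max=84
step 12: append 47 -> window=[84, 47] -> max=84
step 13: append 8 -> window=[47, 8] -> max=47
step 14: append 14 -> window=[8, 14] -> max=14
step 15: append 87 -> window=[14, 87] -> max=87

Answer: 35 21 36 36 36 63 63 39 76 84 84 47 14 87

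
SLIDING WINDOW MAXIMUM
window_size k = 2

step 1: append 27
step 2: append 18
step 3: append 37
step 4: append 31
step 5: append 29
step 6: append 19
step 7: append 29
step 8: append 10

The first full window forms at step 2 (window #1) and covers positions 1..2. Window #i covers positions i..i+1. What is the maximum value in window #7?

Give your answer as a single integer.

Answer: 29

Derivation:
step 1: append 27 -> window=[27] (not full yet)
step 2: append 18 -> window=[27, 18] -> max=27
step 3: append 37 -> window=[18, 37] -> max=37
step 4: append 31 -> window=[37, 31] -> max=37
step 5: append 29 -> window=[31, 29] -> max=31
step 6: append 19 -> window=[29, 19] -> max=29
step 7: append 29 -> window=[19, 29] -> max=29
step 8: append 10 -> window=[29, 10] -> max=29
Window #7 max = 29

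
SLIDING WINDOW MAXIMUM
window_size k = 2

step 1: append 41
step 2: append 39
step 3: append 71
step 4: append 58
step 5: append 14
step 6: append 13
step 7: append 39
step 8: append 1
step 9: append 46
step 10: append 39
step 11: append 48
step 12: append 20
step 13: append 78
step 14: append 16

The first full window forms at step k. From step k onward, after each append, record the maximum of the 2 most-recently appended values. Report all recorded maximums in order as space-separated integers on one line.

step 1: append 41 -> window=[41] (not full yet)
step 2: append 39 -> window=[41, 39] -> max=41
step 3: append 71 -> window=[39, 71] -> max=71
step 4: append 58 -> window=[71, 58] -> max=71
step 5: append 14 -> window=[58, 14] -> max=58
step 6: append 13 -> window=[14, 13] -> max=14
step 7: append 39 -> window=[13, 39] -> max=39
step 8: append 1 -> window=[39, 1] -> max=39
step 9: append 46 -> window=[1, 46] -> max=46
step 10: append 39 -> window=[46, 39] -> max=46
step 11: append 48 -> window=[39, 48] -> max=48
step 12: append 20 -> window=[48, 20] -> max=48
step 13: append 78 -> window=[20, 78] -> max=78
step 14: append 16 -> window=[78, 16] -> max=78

Answer: 41 71 71 58 14 39 39 46 46 48 48 78 78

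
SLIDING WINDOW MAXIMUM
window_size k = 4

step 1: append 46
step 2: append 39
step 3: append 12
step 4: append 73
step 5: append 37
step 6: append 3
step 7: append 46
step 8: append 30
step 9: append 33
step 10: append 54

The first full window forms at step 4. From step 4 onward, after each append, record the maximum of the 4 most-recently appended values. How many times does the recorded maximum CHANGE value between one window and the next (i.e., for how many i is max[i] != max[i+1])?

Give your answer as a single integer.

step 1: append 46 -> window=[46] (not full yet)
step 2: append 39 -> window=[46, 39] (not full yet)
step 3: append 12 -> window=[46, 39, 12] (not full yet)
step 4: append 73 -> window=[46, 39, 12, 73] -> max=73
step 5: append 37 -> window=[39, 12, 73, 37] -> max=73
step 6: append 3 -> window=[12, 73, 37, 3] -> max=73
step 7: append 46 -> window=[73, 37, 3, 46] -> max=73
step 8: append 30 -> window=[37, 3, 46, 30] -> max=46
step 9: append 33 -> window=[3, 46, 30, 33] -> max=46
step 10: append 54 -> window=[46, 30, 33, 54] -> max=54
Recorded maximums: 73 73 73 73 46 46 54
Changes between consecutive maximums: 2

Answer: 2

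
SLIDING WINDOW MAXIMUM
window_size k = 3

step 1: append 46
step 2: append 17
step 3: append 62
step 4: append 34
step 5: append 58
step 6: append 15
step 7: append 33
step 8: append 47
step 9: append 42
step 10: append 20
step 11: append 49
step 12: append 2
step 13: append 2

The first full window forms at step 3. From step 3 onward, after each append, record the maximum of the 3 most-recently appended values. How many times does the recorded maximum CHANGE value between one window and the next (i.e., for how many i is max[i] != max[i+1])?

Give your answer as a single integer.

step 1: append 46 -> window=[46] (not full yet)
step 2: append 17 -> window=[46, 17] (not full yet)
step 3: append 62 -> window=[46, 17, 62] -> max=62
step 4: append 34 -> window=[17, 62, 34] -> max=62
step 5: append 58 -> window=[62, 34, 58] -> max=62
step 6: append 15 -> window=[34, 58, 15] -> max=58
step 7: append 33 -> window=[58, 15, 33] -> max=58
step 8: append 47 -> window=[15, 33, 47] -> max=47
step 9: append 42 -> window=[33, 47, 42] -> max=47
step 10: append 20 -> window=[47, 42, 20] -> max=47
step 11: append 49 -> window=[42, 20, 49] -> max=49
step 12: append 2 -> window=[20, 49, 2] -> max=49
step 13: append 2 -> window=[49, 2, 2] -> max=49
Recorded maximums: 62 62 62 58 58 47 47 47 49 49 49
Changes between consecutive maximums: 3

Answer: 3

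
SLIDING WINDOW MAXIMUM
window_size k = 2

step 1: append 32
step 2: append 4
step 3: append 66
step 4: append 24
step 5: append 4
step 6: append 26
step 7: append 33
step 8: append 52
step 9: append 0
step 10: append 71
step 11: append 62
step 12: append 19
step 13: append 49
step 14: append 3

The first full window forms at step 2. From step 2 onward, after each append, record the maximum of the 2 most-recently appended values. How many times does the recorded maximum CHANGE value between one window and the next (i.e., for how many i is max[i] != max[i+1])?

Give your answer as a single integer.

step 1: append 32 -> window=[32] (not full yet)
step 2: append 4 -> window=[32, 4] -> max=32
step 3: append 66 -> window=[4, 66] -> max=66
step 4: append 24 -> window=[66, 24] -> max=66
step 5: append 4 -> window=[24, 4] -> max=24
step 6: append 26 -> window=[4, 26] -> max=26
step 7: append 33 -> window=[26, 33] -> max=33
step 8: append 52 -> window=[33, 52] -> max=52
step 9: append 0 -> window=[52, 0] -> max=52
step 10: append 71 -> window=[0, 71] -> max=71
step 11: append 62 -> window=[71, 62] -> max=71
step 12: append 19 -> window=[62, 19] -> max=62
step 13: append 49 -> window=[19, 49] -> max=49
step 14: append 3 -> window=[49, 3] -> max=49
Recorded maximums: 32 66 66 24 26 33 52 52 71 71 62 49 49
Changes between consecutive maximums: 8

Answer: 8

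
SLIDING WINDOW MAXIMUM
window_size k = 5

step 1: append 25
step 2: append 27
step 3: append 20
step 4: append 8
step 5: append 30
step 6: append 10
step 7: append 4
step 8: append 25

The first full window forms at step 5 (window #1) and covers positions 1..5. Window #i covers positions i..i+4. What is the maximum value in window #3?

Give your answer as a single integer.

Answer: 30

Derivation:
step 1: append 25 -> window=[25] (not full yet)
step 2: append 27 -> window=[25, 27] (not full yet)
step 3: append 20 -> window=[25, 27, 20] (not full yet)
step 4: append 8 -> window=[25, 27, 20, 8] (not full yet)
step 5: append 30 -> window=[25, 27, 20, 8, 30] -> max=30
step 6: append 10 -> window=[27, 20, 8, 30, 10] -> max=30
step 7: append 4 -> window=[20, 8, 30, 10, 4] -> max=30
Window #3 max = 30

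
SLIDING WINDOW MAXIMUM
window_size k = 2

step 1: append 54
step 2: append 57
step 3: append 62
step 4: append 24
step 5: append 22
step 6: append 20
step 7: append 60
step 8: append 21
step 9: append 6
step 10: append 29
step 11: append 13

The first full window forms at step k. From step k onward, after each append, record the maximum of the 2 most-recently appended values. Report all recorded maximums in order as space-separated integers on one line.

step 1: append 54 -> window=[54] (not full yet)
step 2: append 57 -> window=[54, 57] -> max=57
step 3: append 62 -> window=[57, 62] -> max=62
step 4: append 24 -> window=[62, 24] -> max=62
step 5: append 22 -> window=[24, 22] -> max=24
step 6: append 20 -> window=[22, 20] -> max=22
step 7: append 60 -> window=[20, 60] -> max=60
step 8: append 21 -> window=[60, 21] -> max=60
step 9: append 6 -> window=[21, 6] -> max=21
step 10: append 29 -> window=[6, 29] -> max=29
step 11: append 13 -> window=[29, 13] -> max=29

Answer: 57 62 62 24 22 60 60 21 29 29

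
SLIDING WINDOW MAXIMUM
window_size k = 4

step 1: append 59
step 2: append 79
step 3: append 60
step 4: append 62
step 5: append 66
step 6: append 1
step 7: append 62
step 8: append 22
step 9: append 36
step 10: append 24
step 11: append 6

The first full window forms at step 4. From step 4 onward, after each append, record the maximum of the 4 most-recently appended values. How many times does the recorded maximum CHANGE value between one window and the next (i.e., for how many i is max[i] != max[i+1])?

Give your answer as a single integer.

Answer: 3

Derivation:
step 1: append 59 -> window=[59] (not full yet)
step 2: append 79 -> window=[59, 79] (not full yet)
step 3: append 60 -> window=[59, 79, 60] (not full yet)
step 4: append 62 -> window=[59, 79, 60, 62] -> max=79
step 5: append 66 -> window=[79, 60, 62, 66] -> max=79
step 6: append 1 -> window=[60, 62, 66, 1] -> max=66
step 7: append 62 -> window=[62, 66, 1, 62] -> max=66
step 8: append 22 -> window=[66, 1, 62, 22] -> max=66
step 9: append 36 -> window=[1, 62, 22, 36] -> max=62
step 10: append 24 -> window=[62, 22, 36, 24] -> max=62
step 11: append 6 -> window=[22, 36, 24, 6] -> max=36
Recorded maximums: 79 79 66 66 66 62 62 36
Changes between consecutive maximums: 3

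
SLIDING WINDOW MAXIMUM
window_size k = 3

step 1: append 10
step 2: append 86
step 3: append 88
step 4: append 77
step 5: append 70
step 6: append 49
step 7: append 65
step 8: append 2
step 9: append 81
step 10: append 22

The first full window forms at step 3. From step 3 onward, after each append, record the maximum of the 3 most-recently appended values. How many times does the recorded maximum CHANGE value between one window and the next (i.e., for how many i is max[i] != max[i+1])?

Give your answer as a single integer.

step 1: append 10 -> window=[10] (not full yet)
step 2: append 86 -> window=[10, 86] (not full yet)
step 3: append 88 -> window=[10, 86, 88] -> max=88
step 4: append 77 -> window=[86, 88, 77] -> max=88
step 5: append 70 -> window=[88, 77, 70] -> max=88
step 6: append 49 -> window=[77, 70, 49] -> max=77
step 7: append 65 -> window=[70, 49, 65] -> max=70
step 8: append 2 -> window=[49, 65, 2] -> max=65
step 9: append 81 -> window=[65, 2, 81] -> max=81
step 10: append 22 -> window=[2, 81, 22] -> max=81
Recorded maximums: 88 88 88 77 70 65 81 81
Changes between consecutive maximums: 4

Answer: 4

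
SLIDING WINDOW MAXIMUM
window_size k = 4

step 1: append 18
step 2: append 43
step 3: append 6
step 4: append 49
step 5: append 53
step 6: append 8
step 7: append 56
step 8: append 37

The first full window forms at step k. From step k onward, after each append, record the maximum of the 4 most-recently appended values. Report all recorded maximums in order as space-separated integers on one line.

Answer: 49 53 53 56 56

Derivation:
step 1: append 18 -> window=[18] (not full yet)
step 2: append 43 -> window=[18, 43] (not full yet)
step 3: append 6 -> window=[18, 43, 6] (not full yet)
step 4: append 49 -> window=[18, 43, 6, 49] -> max=49
step 5: append 53 -> window=[43, 6, 49, 53] -> max=53
step 6: append 8 -> window=[6, 49, 53, 8] -> max=53
step 7: append 56 -> window=[49, 53, 8, 56] -> max=56
step 8: append 37 -> window=[53, 8, 56, 37] -> max=56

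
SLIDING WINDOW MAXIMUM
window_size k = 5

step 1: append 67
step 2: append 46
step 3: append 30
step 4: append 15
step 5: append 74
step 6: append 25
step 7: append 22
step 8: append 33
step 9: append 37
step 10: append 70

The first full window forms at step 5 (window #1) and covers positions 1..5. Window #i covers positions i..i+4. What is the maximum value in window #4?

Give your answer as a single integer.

step 1: append 67 -> window=[67] (not full yet)
step 2: append 46 -> window=[67, 46] (not full yet)
step 3: append 30 -> window=[67, 46, 30] (not full yet)
step 4: append 15 -> window=[67, 46, 30, 15] (not full yet)
step 5: append 74 -> window=[67, 46, 30, 15, 74] -> max=74
step 6: append 25 -> window=[46, 30, 15, 74, 25] -> max=74
step 7: append 22 -> window=[30, 15, 74, 25, 22] -> max=74
step 8: append 33 -> window=[15, 74, 25, 22, 33] -> max=74
Window #4 max = 74

Answer: 74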